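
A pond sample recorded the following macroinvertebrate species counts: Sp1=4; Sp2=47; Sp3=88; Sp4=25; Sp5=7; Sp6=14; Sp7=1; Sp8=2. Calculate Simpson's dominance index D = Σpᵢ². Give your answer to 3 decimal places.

0.307

Total N = 4+47+88+25+7+14+1+2 = 188, so the proportions are 0.02128, 0.25, 0.46809, 0.13298, 0.03723, 0.07447, 0.00532, 0.01064 (working shown to 5 dp, full precision carried).
D = 0.02128² + 0.25² + 0.46809² + 0.13298² + 0.03723² + 0.07447² + 0.00532² + 0.01064² = 0.00045 + 0.06250 + 0.21910 + 0.01768 + 0.00139 + 0.00555 + 0.00003 + 0.00011 = 0.30681.
To 3 decimal places, D = 0.307.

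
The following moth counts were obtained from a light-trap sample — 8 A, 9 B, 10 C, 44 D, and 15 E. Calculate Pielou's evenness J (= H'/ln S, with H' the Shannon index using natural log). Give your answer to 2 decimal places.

0.84

Total N = 8+9+10+44+15 = 86, so the proportions are 0.093, 0.1047, 0.1163, 0.5116, 0.1744 (working shown to 4 dp, full precision carried).
H' = −Σ pᵢ ln pᵢ = −((-0.2209) + (-0.2362) + (-0.2502) + (-0.3429) + (-0.3046)) = 1.3548.
With S = 5 species, ln S = 1.6094, so J = 1.3548/1.6094 = 0.8418, i.e. 0.84 to 2 decimal places.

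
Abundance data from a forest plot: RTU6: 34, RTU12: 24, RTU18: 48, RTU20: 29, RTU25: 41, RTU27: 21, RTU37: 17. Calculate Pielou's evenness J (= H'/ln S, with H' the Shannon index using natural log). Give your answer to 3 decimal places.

0.971

Total N = 34+24+48+29+41+21+17 = 214, so the proportions are 0.15888, 0.11215, 0.2243, 0.13551, 0.19159, 0.09813, 0.07944 (working shown to 5 dp, full precision carried).
H' = −Σ pᵢ ln pᵢ = −((-0.29228) + (-0.24537) + (-0.33528) + (-0.27085) + (-0.31658) + (-0.22781) + (-0.20120)) = 1.88936.
With S = 7 species, ln S = 1.94591, so J = 1.88936/1.94591 = 0.97094, i.e. 0.971 to 3 decimal places.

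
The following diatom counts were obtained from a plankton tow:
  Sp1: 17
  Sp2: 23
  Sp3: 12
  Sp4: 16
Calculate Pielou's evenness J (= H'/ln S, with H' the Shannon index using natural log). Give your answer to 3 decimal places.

0.981

Total N = 17+23+12+16 = 68, so the proportions are 0.25, 0.33824, 0.17647, 0.23529 (working shown to 5 dp, full precision carried).
H' = −Σ pᵢ ln pᵢ = −((-0.34657) + (-0.36665) + (-0.30611) + (-0.34045)) = 1.35978.
With S = 4 species, ln S = 1.38629, so J = 1.35978/1.38629 = 0.98088, i.e. 0.981 to 3 decimal places.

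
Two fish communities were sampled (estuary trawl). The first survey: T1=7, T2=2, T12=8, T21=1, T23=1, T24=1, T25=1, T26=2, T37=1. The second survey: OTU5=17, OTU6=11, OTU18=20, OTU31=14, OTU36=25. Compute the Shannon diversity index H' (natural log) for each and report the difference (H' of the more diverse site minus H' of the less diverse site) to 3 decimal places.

0.231

The first survey: N=24, proportions 0.291667, 0.083333, 0.333333, 0.041667, 0.041667, 0.041667, 0.041667, 0.083333, 0.041667, giving H' = 1.801825 (working shown to 6 dp, full precision carried).
The second survey: N=87, proportions 0.195402, 0.126437, 0.229885, 0.16092, 0.287356, giving H' = 1.570795.
Difference = |1.801825 − 1.570795| = 0.231030, i.e. 0.231 to 3 decimal places.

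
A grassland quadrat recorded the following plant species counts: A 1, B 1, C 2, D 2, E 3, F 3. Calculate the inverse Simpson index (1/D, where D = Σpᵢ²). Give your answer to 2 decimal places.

5.14

Total N = 1+1+2+2+3+3 = 12, so the proportions are 0.083333, 0.083333, 0.166667, 0.166667, 0.25, 0.25 (working shown to 6 dp, full precision carried).
D = 0.083333² + 0.083333² + 0.166667² + 0.166667² + 0.25² + 0.25² = 0.006944 + 0.006944 + 0.027778 + 0.027778 + 0.062500 + 0.062500 = 0.194444.
So 1/D = 5.1429, i.e. 5.14 to 2 decimal places.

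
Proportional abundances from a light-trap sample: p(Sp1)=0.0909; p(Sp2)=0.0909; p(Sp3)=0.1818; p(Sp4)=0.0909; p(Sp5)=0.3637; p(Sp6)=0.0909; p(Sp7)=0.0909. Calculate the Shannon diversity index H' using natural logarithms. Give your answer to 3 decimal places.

Each pᵢ ln pᵢ term (working shown to 5 dp, full precision carried): 0.0909×(-2.39800)=-0.21798, 0.0909×(-2.39800)=-0.21798, 0.1818×(-1.70485)=-0.30994, 0.0909×(-2.39800)=-0.21798, 0.3637×(-1.01143)=-0.36786, 0.0909×(-2.39800)=-0.21798, 0.0909×(-2.39800)=-0.21798.
Sum = -1.76769, so H' = 1.768.

1.768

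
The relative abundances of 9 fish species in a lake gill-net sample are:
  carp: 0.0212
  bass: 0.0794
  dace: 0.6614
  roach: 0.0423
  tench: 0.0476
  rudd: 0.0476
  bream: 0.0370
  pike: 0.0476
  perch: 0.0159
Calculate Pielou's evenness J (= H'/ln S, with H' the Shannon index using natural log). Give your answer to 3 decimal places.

0.597

H' = −Σ pᵢ ln pᵢ = −((-0.08170) + (-0.20114) + (-0.27342) + (-0.13379) + (-0.14494) + (-0.14494) + (-0.12198) + (-0.14494) + (-0.06585)) = 1.31270 (working shown to 5 dp, full precision carried).
With S = 9 species, ln S = 2.19722, so J = 1.31270/2.19722 = 0.59744, i.e. 0.597 to 3 decimal places.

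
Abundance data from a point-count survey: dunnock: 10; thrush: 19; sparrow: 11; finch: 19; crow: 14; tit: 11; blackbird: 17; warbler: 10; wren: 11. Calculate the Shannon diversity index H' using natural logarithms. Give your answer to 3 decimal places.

2.163

Total N = 10+19+11+19+14+11+17+10+11 = 122, so the proportions are 0.08197, 0.15574, 0.09016, 0.15574, 0.11475, 0.09016, 0.13934, 0.08197, 0.09016 (working shown to 5 dp, full precision carried).
Each pᵢ ln pᵢ term: 0.08197×(-2.50144)=-0.20504, 0.15574×(-1.85958)=-0.28961, 0.09016×(-2.40613)=-0.21695, 0.15574×(-1.85958)=-0.28961, 0.11475×(-2.16496)=-0.24844, 0.09016×(-2.40613)=-0.21695, 0.13934×(-1.97081)=-0.27462, 0.08197×(-2.50144)=-0.20504, 0.09016×(-2.40613)=-0.21695.
Sum = -2.16318, so H' = 2.163.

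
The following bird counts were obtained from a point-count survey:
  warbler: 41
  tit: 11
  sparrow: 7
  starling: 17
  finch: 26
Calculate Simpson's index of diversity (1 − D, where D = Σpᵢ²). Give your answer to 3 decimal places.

Total N = 41+11+7+17+26 = 102, so the proportions are 0.40196, 0.10784, 0.06863, 0.16667, 0.2549 (working shown to 5 dp, full precision carried).
D = 0.40196² + 0.10784² + 0.06863² + 0.16667² + 0.2549² = 0.16157 + 0.01163 + 0.00471 + 0.02778 + 0.06498 = 0.27067.
So 1 − D = 0.72933, i.e. 0.729 to 3 decimal places.

0.729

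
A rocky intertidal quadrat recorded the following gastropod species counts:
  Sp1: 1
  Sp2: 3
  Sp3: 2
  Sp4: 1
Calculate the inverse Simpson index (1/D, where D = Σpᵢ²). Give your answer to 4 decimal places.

3.2667

Total N = 1+3+2+1 = 7, so the proportions are 0.14285714, 0.42857143, 0.28571429, 0.14285714 (working shown to 8 dp, full precision carried).
D = 0.14285714² + 0.42857143² + 0.28571429² + 0.14285714² = 0.02040816 + 0.18367347 + 0.08163265 + 0.02040816 = 0.30612245.
So 1/D = 3.266667, i.e. 3.2667 to 4 decimal places.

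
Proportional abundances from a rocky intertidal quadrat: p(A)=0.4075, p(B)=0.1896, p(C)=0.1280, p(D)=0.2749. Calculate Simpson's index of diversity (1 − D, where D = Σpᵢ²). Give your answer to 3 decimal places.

0.706

D = 0.4075² + 0.1896² + 0.128² + 0.2749² = 0.16606 + 0.03595 + 0.01638 + 0.07557 = 0.29396 (working shown to 5 dp, full precision carried).
So 1 − D = 0.70604, i.e. 0.706 to 3 decimal places.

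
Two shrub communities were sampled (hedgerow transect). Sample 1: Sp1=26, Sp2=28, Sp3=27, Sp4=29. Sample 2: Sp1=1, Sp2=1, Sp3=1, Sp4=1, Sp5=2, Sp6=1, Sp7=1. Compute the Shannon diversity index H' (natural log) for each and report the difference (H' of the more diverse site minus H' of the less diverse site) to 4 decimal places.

Sample 1: N=110, proportions 0.236364, 0.254545, 0.245455, 0.263636, giving H' = 1.385468 (working shown to 6 dp, full precision carried).
Sample 2: N=8, proportions 0.125, 0.125, 0.125, 0.125, 0.25, 0.125, 0.125, giving H' = 1.906155.
Difference = |1.385468 − 1.906155| = 0.520687, i.e. 0.5207 to 4 decimal places.

0.5207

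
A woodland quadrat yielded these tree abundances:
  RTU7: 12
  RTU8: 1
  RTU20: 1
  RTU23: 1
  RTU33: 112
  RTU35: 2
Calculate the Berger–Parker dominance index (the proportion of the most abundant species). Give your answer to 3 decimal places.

0.868

Total N = 12+1+1+1+112+2 = 129, so the proportions are 0.09302, 0.00775, 0.00775, 0.00775, 0.86822, 0.0155 (working shown to 5 dp, full precision carried).
The largest proportion is 0.86822, i.e. d = 0.868 to 3 decimal places.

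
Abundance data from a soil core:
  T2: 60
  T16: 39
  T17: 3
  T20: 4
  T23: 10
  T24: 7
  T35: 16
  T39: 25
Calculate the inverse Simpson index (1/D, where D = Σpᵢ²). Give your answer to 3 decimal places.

4.355

Total N = 60+39+3+4+10+7+16+25 = 164, so the proportions are 0.3658537, 0.2378049, 0.0182927, 0.0243902, 0.0609756, 0.0426829, 0.097561, 0.152439 (working shown to 7 dp, full precision carried).
D = 0.3658537² + 0.2378049² + 0.0182927² + 0.0243902² + 0.0609756² + 0.0426829² + 0.097561² + 0.152439² = 0.1338489 + 0.0565512 + 0.0003346 + 0.0005949 + 0.0037180 + 0.0018218 + 0.0095181 + 0.0232377 = 0.2296252.
So 1/D = 4.35492, i.e. 4.355 to 3 decimal places.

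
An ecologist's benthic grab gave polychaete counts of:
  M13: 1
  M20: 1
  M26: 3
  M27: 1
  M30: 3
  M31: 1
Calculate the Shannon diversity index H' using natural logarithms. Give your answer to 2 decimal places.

1.64

Total N = 1+1+3+1+3+1 = 10, so the proportions are 0.1, 0.1, 0.3, 0.1, 0.3, 0.1 (working shown to 4 dp, full precision carried).
Each pᵢ ln pᵢ term: 0.1×(-2.3026)=-0.2303, 0.1×(-2.3026)=-0.2303, 0.3×(-1.2040)=-0.3612, 0.1×(-2.3026)=-0.2303, 0.3×(-1.2040)=-0.3612, 0.1×(-2.3026)=-0.2303.
Sum = -1.6434, so H' = 1.64.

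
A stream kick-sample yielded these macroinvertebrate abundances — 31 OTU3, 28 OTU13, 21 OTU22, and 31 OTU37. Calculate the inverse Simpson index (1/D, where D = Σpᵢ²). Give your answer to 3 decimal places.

Total N = 31+28+21+31 = 111, so the proportions are 0.2792793, 0.2522523, 0.1891892, 0.2792793 (working shown to 7 dp, full precision carried).
D = 0.2792793² + 0.2522523² + 0.1891892² + 0.2792793² = 0.0779969 + 0.0636312 + 0.0357925 + 0.0779969 = 0.2554176.
So 1/D = 3.91516, i.e. 3.915 to 3 decimal places.

3.915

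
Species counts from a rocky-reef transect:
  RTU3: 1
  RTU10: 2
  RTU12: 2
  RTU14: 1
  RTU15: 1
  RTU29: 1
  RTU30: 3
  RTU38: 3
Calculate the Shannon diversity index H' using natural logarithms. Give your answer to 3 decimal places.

1.970

Total N = 1+2+2+1+1+1+3+3 = 14, so the proportions are 0.07143, 0.14286, 0.14286, 0.07143, 0.07143, 0.07143, 0.21429, 0.21429 (working shown to 5 dp, full precision carried).
Each pᵢ ln pᵢ term: 0.07143×(-2.63906)=-0.18850, 0.14286×(-1.94591)=-0.27799, 0.14286×(-1.94591)=-0.27799, 0.07143×(-2.63906)=-0.18850, 0.07143×(-2.63906)=-0.18850, 0.07143×(-2.63906)=-0.18850, 0.21429×(-1.54045)=-0.33010, 0.21429×(-1.54045)=-0.33010.
Sum = -1.97018, so H' = 1.970.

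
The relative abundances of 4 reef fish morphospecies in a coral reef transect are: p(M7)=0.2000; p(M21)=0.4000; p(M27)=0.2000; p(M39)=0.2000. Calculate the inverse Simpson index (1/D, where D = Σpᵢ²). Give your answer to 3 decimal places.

3.571

D = 0.2² + 0.4² + 0.2² + 0.2² = 0.0400000 + 0.1600000 + 0.0400000 + 0.0400000 = 0.2800000 (working shown to 7 dp, full precision carried).
So 1/D = 3.57143, i.e. 3.571 to 3 decimal places.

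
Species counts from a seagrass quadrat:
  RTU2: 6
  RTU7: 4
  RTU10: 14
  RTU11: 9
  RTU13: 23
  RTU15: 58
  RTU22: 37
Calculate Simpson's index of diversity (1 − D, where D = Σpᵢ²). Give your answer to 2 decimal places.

Total N = 6+4+14+9+23+58+37 = 151, so the proportions are 0.0397, 0.0265, 0.0927, 0.0596, 0.1523, 0.3841, 0.245 (working shown to 4 dp, full precision carried).
D = 0.0397² + 0.0265² + 0.0927² + 0.0596² + 0.1523² + 0.3841² + 0.245² = 0.0016 + 0.0007 + 0.0086 + 0.0036 + 0.0232 + 0.1475 + 0.0600 = 0.2452.
So 1 − D = 0.7548, i.e. 0.75 to 2 decimal places.

0.75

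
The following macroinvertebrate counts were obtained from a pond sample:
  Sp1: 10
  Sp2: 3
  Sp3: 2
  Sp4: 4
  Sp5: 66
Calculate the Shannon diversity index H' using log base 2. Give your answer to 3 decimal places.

1.152

Total N = 10+3+2+4+66 = 85, so the proportions are 0.11765, 0.03529, 0.02353, 0.04706, 0.77647 (working shown to 5 dp, full precision carried).
Each pᵢ log₂ pᵢ term: 0.11765×(-3.08746)=-0.36323, 0.03529×(-4.82443)=-0.17027, 0.02353×(-5.40939)=-0.12728, 0.04706×(-4.40939)=-0.20750, 0.77647×(-0.36500)=-0.28341.
Sum = -1.15169, so H' = 1.152.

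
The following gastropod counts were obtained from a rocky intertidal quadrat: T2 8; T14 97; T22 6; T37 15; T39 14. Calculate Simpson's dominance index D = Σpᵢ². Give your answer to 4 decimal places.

0.5066

Total N = 8+97+6+15+14 = 140, so the proportions are 0.057143, 0.692857, 0.042857, 0.107143, 0.1 (working shown to 6 dp, full precision carried).
D = 0.057143² + 0.692857² + 0.042857² + 0.107143² + 0.1² = 0.003265 + 0.480051 + 0.001837 + 0.011480 + 0.010000 = 0.506633.
To 4 decimal places, D = 0.5066.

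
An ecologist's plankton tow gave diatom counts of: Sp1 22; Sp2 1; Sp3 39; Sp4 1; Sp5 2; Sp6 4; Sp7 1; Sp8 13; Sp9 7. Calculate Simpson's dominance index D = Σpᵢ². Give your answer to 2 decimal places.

Total N = 22+1+39+1+2+4+1+13+7 = 90, so the proportions are 0.2444, 0.0111, 0.4333, 0.0111, 0.0222, 0.0444, 0.0111, 0.1444, 0.0778 (working shown to 4 dp, full precision carried).
D = 0.2444² + 0.0111² + 0.4333² + 0.0111² + 0.0222² + 0.0444² + 0.0111² + 0.1444² + 0.0778² = 0.0598 + 0.0001 + 0.1878 + 0.0001 + 0.0005 + 0.0020 + 0.0001 + 0.0209 + 0.0060 = 0.2773.
To 2 decimal places, D = 0.28.

0.28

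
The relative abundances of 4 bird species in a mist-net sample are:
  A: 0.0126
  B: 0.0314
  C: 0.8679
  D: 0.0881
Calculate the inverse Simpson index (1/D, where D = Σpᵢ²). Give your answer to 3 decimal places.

D = 0.0126² + 0.0314² + 0.8679² + 0.0881² = 0.000159 + 0.000986 + 0.753250 + 0.007762 = 0.762157 (working shown to 6 dp, full precision carried).
So 1/D = 1.31207, i.e. 1.312 to 3 decimal places.

1.312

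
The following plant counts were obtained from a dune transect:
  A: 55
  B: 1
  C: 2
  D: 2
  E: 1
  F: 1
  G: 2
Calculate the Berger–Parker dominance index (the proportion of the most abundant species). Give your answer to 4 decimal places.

Total N = 55+1+2+2+1+1+2 = 64, so the proportions are 0.859375, 0.015625, 0.03125, 0.03125, 0.015625, 0.015625, 0.03125 (working shown to 6 dp, full precision carried).
The largest proportion is 0.859375, i.e. d = 0.8594 to 4 decimal places.

0.8594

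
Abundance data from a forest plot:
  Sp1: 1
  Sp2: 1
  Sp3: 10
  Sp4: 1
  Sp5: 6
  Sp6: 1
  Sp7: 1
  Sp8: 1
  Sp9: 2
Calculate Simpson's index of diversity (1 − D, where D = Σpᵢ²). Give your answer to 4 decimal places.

Total N = 1+1+10+1+6+1+1+1+2 = 24, so the proportions are 0.041667, 0.041667, 0.416667, 0.041667, 0.25, 0.041667, 0.041667, 0.041667, 0.083333 (working shown to 6 dp, full precision carried).
D = 0.041667² + 0.041667² + 0.416667² + 0.041667² + 0.25² + 0.041667² + 0.041667² + 0.041667² + 0.083333² = 0.001736 + 0.001736 + 0.173611 + 0.001736 + 0.062500 + 0.001736 + 0.001736 + 0.001736 + 0.006944 = 0.253472.
So 1 − D = 0.746528, i.e. 0.7465 to 4 decimal places.

0.7465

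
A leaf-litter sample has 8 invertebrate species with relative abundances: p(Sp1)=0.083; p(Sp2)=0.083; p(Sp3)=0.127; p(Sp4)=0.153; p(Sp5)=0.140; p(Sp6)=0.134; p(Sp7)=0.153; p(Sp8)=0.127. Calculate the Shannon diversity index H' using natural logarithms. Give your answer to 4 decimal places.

2.0563

Each pᵢ ln pᵢ term (working shown to 7 dp, full precision carried): 0.083×(-2.4889147)=-0.2065799, 0.083×(-2.4889147)=-0.2065799, 0.127×(-2.0635682)=-0.2620732, 0.153×(-1.8773174)=-0.2872296, 0.14×(-1.9661129)=-0.2752558, 0.134×(-2.0099155)=-0.2693287, 0.153×(-1.8773174)=-0.2872296, 0.127×(-2.0635682)=-0.2620732.
Sum = -2.0563497, so H' = 2.0563.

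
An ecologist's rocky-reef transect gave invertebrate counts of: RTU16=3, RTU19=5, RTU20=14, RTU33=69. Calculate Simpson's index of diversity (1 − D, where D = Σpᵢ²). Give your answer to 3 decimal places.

Total N = 3+5+14+69 = 91, so the proportions are 0.03297, 0.05495, 0.15385, 0.75824 (working shown to 5 dp, full precision carried).
D = 0.03297² + 0.05495² + 0.15385² + 0.75824² = 0.00109 + 0.00302 + 0.02367 + 0.57493 = 0.60270.
So 1 − D = 0.39730, i.e. 0.397 to 3 decimal places.

0.397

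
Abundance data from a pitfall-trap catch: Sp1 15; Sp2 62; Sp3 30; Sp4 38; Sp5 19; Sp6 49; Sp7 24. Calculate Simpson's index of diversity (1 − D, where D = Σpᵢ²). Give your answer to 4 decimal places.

Total N = 15+62+30+38+19+49+24 = 237, so the proportions are 0.063291, 0.261603, 0.126582, 0.160338, 0.080169, 0.206751, 0.101266 (working shown to 6 dp, full precision carried).
D = 0.063291² + 0.261603² + 0.126582² + 0.160338² + 0.080169² + 0.206751² + 0.101266² = 0.004006 + 0.068436 + 0.016023 + 0.025708 + 0.006427 + 0.042746 + 0.010255 = 0.173601.
So 1 − D = 0.826399, i.e. 0.8264 to 4 decimal places.

0.8264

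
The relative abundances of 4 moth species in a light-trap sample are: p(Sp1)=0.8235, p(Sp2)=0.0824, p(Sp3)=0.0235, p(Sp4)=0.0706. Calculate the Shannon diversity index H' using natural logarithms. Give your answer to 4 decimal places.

Each pᵢ ln pᵢ term (working shown to 6 dp, full precision carried): 0.8235×(-0.194192)=-0.159917, 0.0824×(-2.496170)=-0.205684, 0.0235×(-3.750755)=-0.088143, 0.0706×(-2.650725)=-0.187141.
Sum = -0.640885, so H' = 0.6409.

0.6409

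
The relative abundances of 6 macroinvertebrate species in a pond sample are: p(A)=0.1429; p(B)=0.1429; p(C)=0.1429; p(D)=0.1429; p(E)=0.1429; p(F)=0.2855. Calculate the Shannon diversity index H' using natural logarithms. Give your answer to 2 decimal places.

1.75

Each pᵢ ln pᵢ term (working shown to 4 dp, full precision carried): 0.1429×(-1.9456)=-0.2780, 0.1429×(-1.9456)=-0.2780, 0.1429×(-1.9456)=-0.2780, 0.1429×(-1.9456)=-0.2780, 0.1429×(-1.9456)=-0.2780, 0.2855×(-1.2535)=-0.3579.
Sum = -1.7480, so H' = 1.75.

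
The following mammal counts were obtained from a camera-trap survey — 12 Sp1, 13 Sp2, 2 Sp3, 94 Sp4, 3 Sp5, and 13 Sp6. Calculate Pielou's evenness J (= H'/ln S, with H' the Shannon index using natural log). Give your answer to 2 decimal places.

Total N = 12+13+2+94+3+13 = 137, so the proportions are 0.0876, 0.0949, 0.0146, 0.6861, 0.0219, 0.0949 (working shown to 4 dp, full precision carried).
H' = −Σ pᵢ ln pᵢ = −((-0.2133) + (-0.2235) + (-0.0617) + (-0.2585) + (-0.0837) + (-0.2235)) = 1.0641.
With S = 6 species, ln S = 1.7918, so J = 1.0641/1.7918 = 0.5939, i.e. 0.59 to 2 decimal places.

0.59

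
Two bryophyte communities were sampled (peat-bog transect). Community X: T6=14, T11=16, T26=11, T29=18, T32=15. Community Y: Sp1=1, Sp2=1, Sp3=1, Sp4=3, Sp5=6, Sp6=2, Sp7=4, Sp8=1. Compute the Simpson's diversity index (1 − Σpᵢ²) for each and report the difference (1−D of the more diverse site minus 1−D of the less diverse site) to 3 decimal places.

Community X: N=74, proportions 0.189189, 0.216216, 0.148649, 0.243243, 0.202703, giving 1−D = 0.795106 (working shown to 6 dp, full precision carried).
Community Y: N=19, proportions 0.052632, 0.052632, 0.052632, 0.157895, 0.315789, 0.105263, 0.210526, 0.052632, giving 1−D = 0.808864.
Difference = |0.795106 − 0.808864| = 0.013758, i.e. 0.014 to 3 decimal places.

0.014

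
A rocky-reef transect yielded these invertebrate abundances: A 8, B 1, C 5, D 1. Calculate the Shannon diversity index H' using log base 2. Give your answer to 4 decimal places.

Total N = 8+1+5+1 = 15, so the proportions are 0.533333, 0.066667, 0.333333, 0.066667 (working shown to 6 dp, full precision carried).
Each pᵢ log₂ pᵢ term: 0.533333×(-0.906891)=-0.483675, 0.066667×(-3.906891)=-0.260459, 0.333333×(-1.584963)=-0.528321, 0.066667×(-3.906891)=-0.260459.
Sum = -1.532915, so H' = 1.5329.

1.5329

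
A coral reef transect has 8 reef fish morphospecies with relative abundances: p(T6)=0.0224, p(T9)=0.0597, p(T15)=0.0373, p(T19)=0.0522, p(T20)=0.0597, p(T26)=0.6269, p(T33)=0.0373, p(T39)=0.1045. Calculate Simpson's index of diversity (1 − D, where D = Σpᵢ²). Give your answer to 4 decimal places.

0.5829

D = 0.0224² + 0.0597² + 0.0373² + 0.0522² + 0.0597² + 0.6269² + 0.0373² + 0.1045² = 0.000502 + 0.003564 + 0.001391 + 0.002725 + 0.003564 + 0.393004 + 0.001391 + 0.010920 = 0.417061 (working shown to 6 dp, full precision carried).
So 1 − D = 0.582939, i.e. 0.5829 to 4 decimal places.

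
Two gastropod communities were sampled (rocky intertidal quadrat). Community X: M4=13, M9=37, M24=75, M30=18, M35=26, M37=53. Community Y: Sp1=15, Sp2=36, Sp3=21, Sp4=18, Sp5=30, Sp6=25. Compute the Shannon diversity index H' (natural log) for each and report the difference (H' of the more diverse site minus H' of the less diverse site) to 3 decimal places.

0.120

Community X: N=222, proportions 0.05856, 0.16667, 0.33784, 0.08108, 0.11712, 0.23874, giving H' = 1.62825 (working shown to 5 dp, full precision carried).
Community Y: N=145, proportions 0.10345, 0.24828, 0.14483, 0.12414, 0.2069, 0.17241, giving H' = 1.74848.
Difference = |1.62825 − 1.74848| = 0.12023, i.e. 0.120 to 3 decimal places.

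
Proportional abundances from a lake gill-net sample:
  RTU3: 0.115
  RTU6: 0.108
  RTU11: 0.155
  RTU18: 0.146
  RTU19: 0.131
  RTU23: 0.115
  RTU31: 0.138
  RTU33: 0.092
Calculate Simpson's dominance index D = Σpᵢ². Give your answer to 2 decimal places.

0.13

D = 0.115² + 0.108² + 0.155² + 0.146² + 0.131² + 0.115² + 0.138² + 0.092² = 0.0132 + 0.0117 + 0.0240 + 0.0213 + 0.0172 + 0.0132 + 0.0190 + 0.0085 = 0.1281 (working shown to 4 dp, full precision carried).
To 2 decimal places, D = 0.13.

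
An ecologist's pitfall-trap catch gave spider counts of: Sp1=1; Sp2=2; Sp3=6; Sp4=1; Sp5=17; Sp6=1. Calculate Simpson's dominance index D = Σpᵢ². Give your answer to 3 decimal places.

0.423

Total N = 1+2+6+1+17+1 = 28, so the proportions are 0.03571, 0.07143, 0.21429, 0.03571, 0.60714, 0.03571 (working shown to 5 dp, full precision carried).
D = 0.03571² + 0.07143² + 0.21429² + 0.03571² + 0.60714² + 0.03571² = 0.00128 + 0.00510 + 0.04592 + 0.00128 + 0.36862 + 0.00128 = 0.42347.
To 3 decimal places, D = 0.423.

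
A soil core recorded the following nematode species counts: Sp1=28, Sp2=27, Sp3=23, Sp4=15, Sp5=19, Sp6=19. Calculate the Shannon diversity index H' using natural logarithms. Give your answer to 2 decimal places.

Total N = 28+27+23+15+19+19 = 131, so the proportions are 0.2137, 0.2061, 0.1756, 0.1145, 0.145, 0.145 (working shown to 4 dp, full precision carried).
Each pᵢ ln pᵢ term: 0.2137×(-1.5430)=-0.3298, 0.2061×(-1.5794)=-0.3255, 0.1756×(-1.7397)=-0.3054, 0.1145×(-2.1671)=-0.2481, 0.145×(-1.9308)=-0.2800, 0.145×(-1.9308)=-0.2800.
Sum = -1.7690, so H' = 1.77.

1.77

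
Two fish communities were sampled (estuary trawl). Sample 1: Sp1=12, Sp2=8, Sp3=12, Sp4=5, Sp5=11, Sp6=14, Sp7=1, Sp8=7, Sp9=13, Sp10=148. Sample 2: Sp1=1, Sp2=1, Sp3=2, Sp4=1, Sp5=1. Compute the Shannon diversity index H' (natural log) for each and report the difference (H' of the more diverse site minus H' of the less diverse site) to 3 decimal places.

0.162

Sample 1: N=231, proportions 0.05195, 0.03463, 0.05195, 0.02165, 0.04762, 0.06061, 0.00433, 0.0303, 0.05628, 0.64069, giving H' = 1.39827 (working shown to 5 dp, full precision carried).
Sample 2: N=6, proportions 0.16667, 0.16667, 0.33333, 0.16667, 0.16667, giving H' = 1.56071.
Difference = |1.39827 − 1.56071| = 0.16244, i.e. 0.162 to 3 decimal places.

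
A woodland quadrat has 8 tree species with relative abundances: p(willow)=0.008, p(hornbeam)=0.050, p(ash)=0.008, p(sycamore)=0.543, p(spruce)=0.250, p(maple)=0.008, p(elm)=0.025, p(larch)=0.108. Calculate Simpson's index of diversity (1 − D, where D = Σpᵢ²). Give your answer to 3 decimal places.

D = 0.008² + 0.05² + 0.008² + 0.543² + 0.25² + 0.008² + 0.025² + 0.108² = 0.00006 + 0.00250 + 0.00006 + 0.29485 + 0.06250 + 0.00006 + 0.00063 + 0.01166 = 0.37233 (working shown to 5 dp, full precision carried).
So 1 − D = 0.62767, i.e. 0.628 to 3 decimal places.

0.628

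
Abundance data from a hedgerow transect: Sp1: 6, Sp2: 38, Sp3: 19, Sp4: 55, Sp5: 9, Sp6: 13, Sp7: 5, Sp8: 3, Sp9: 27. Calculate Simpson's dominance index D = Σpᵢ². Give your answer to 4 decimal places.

0.1920

Total N = 6+38+19+55+9+13+5+3+27 = 175, so the proportions are 0.034286, 0.217143, 0.108571, 0.314286, 0.051429, 0.074286, 0.028571, 0.017143, 0.154286 (working shown to 6 dp, full precision carried).
D = 0.034286² + 0.217143² + 0.108571² + 0.314286² + 0.051429² + 0.074286² + 0.028571² + 0.017143² + 0.154286² = 0.001176 + 0.047151 + 0.011788 + 0.098776 + 0.002645 + 0.005518 + 0.000816 + 0.000294 + 0.023804 = 0.191967.
To 4 decimal places, D = 0.1920.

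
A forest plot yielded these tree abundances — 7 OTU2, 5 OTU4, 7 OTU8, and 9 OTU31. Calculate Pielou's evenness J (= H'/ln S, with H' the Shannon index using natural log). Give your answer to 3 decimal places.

Total N = 7+5+7+9 = 28, so the proportions are 0.25, 0.17857, 0.25, 0.32143 (working shown to 5 dp, full precision carried).
H' = −Σ pᵢ ln pᵢ = −((-0.34657) + (-0.30764) + (-0.34657) + (-0.36481)) = 1.36560.
With S = 4 species, ln S = 1.38629, so J = 1.36560/1.38629 = 0.98507, i.e. 0.985 to 3 decimal places.

0.985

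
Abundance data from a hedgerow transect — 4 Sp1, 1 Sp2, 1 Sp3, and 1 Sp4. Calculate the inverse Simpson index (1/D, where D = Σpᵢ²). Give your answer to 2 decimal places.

Total N = 4+1+1+1 = 7, so the proportions are 0.57143, 0.14286, 0.14286, 0.14286 (working shown to 5 dp, full precision carried).
D = 0.57143² + 0.14286² + 0.14286² + 0.14286² = 0.32653 + 0.02041 + 0.02041 + 0.02041 = 0.38776.
So 1/D = 2.5789, i.e. 2.58 to 2 decimal places.

2.58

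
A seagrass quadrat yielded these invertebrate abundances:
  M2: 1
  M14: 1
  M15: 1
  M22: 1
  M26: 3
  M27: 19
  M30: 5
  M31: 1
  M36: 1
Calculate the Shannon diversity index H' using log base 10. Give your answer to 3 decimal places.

Total N = 1+1+1+1+3+19+5+1+1 = 33, so the proportions are 0.0303, 0.0303, 0.0303, 0.0303, 0.09091, 0.57576, 0.15152, 0.0303, 0.0303 (working shown to 5 dp, full precision carried).
Each pᵢ log₁₀ pᵢ term: 0.0303×(-1.51851)=-0.04602, 0.0303×(-1.51851)=-0.04602, 0.0303×(-1.51851)=-0.04602, 0.0303×(-1.51851)=-0.04602, 0.09091×(-1.04139)=-0.09467, 0.57576×(-0.23976)=-0.13804, 0.15152×(-0.81954)=-0.12417, 0.0303×(-1.51851)=-0.04602, 0.0303×(-1.51851)=-0.04602.
Sum = -0.63298, so H' = 0.633.

0.633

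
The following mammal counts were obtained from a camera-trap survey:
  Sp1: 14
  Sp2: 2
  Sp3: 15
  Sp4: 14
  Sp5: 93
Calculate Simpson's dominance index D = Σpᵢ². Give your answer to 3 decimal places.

0.487

Total N = 14+2+15+14+93 = 138, so the proportions are 0.10145, 0.01449, 0.1087, 0.10145, 0.67391 (working shown to 5 dp, full precision carried).
D = 0.10145² + 0.01449² + 0.1087² + 0.10145² + 0.67391² = 0.01029 + 0.00021 + 0.01181 + 0.01029 + 0.45416 = 0.48677.
To 3 decimal places, D = 0.487.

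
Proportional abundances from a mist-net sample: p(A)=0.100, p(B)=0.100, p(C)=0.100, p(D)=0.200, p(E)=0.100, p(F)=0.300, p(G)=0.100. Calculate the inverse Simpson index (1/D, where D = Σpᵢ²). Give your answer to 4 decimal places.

D = 0.1² + 0.1² + 0.1² + 0.2² + 0.1² + 0.3² + 0.1² = 0.01000000 + 0.01000000 + 0.01000000 + 0.04000000 + 0.01000000 + 0.09000000 + 0.01000000 = 0.18000000 (working shown to 8 dp, full precision carried).
So 1/D = 5.555556, i.e. 5.5556 to 4 decimal places.

5.5556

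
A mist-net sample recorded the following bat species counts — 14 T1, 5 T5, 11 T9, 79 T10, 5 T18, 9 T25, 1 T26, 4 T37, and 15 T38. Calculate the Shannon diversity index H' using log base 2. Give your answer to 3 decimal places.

Total N = 14+5+11+79+5+9+1+4+15 = 143, so the proportions are 0.0979, 0.03497, 0.07692, 0.55245, 0.03497, 0.06294, 0.00699, 0.02797, 0.1049 (working shown to 5 dp, full precision carried).
Each pᵢ log₂ pᵢ term: 0.0979×(-3.35252)=-0.32822, 0.03497×(-4.83794)=-0.16916, 0.07692×(-3.70044)=-0.28465, 0.55245×(-0.85609)=-0.47295, 0.03497×(-4.83794)=-0.16916, 0.06294×(-3.98995)=-0.25112, 0.00699×(-7.15987)=-0.05007, 0.02797×(-5.15987)=-0.14433, 0.1049×(-3.25298)=-0.34122.
Sum = -2.21087, so H' = 2.211.

2.211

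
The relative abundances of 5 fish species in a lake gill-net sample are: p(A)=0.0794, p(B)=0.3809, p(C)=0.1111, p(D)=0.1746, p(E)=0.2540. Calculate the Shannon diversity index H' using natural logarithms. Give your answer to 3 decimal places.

Each pᵢ ln pᵢ term (working shown to 5 dp, full precision carried): 0.0794×(-2.53326)=-0.20114, 0.3809×(-0.96522)=-0.36765, 0.1111×(-2.19732)=-0.24412, 0.1746×(-1.74526)=-0.30472, 0.254×(-1.37042)=-0.34809.
Sum = -1.46572, so H' = 1.466.

1.466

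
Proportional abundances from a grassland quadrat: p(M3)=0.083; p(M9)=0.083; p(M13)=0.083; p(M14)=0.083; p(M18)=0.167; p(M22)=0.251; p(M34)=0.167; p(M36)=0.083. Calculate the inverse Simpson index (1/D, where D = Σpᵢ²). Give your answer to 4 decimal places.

D = 0.083² + 0.083² + 0.083² + 0.083² + 0.167² + 0.251² + 0.167² + 0.083² = 0.00688900 + 0.00688900 + 0.00688900 + 0.00688900 + 0.02788900 + 0.06300100 + 0.02788900 + 0.00688900 = 0.15322400 (working shown to 8 dp, full precision carried).
So 1/D = 6.526393, i.e. 6.5264 to 4 decimal places.

6.5264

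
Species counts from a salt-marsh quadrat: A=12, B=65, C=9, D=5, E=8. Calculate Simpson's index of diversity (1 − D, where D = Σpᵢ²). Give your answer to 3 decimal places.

Total N = 12+65+9+5+8 = 99, so the proportions are 0.12121, 0.65657, 0.09091, 0.05051, 0.08081 (working shown to 5 dp, full precision carried).
D = 0.12121² + 0.65657² + 0.09091² + 0.05051² + 0.08081² = 0.01469 + 0.43108 + 0.00826 + 0.00255 + 0.00653 = 0.46312.
So 1 − D = 0.53688, i.e. 0.537 to 3 decimal places.

0.537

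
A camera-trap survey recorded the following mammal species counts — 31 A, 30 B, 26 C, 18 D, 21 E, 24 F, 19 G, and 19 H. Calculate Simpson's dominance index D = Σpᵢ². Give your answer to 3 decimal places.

Total N = 31+30+26+18+21+24+19+19 = 188, so the proportions are 0.16489, 0.15957, 0.1383, 0.09574, 0.1117, 0.12766, 0.10106, 0.10106 (working shown to 5 dp, full precision carried).
D = 0.16489² + 0.15957² + 0.1383² + 0.09574² + 0.1117² + 0.12766² + 0.10106² + 0.10106² = 0.02719 + 0.02546 + 0.01913 + 0.00917 + 0.01248 + 0.01630 + 0.01021 + 0.01021 = 0.13015.
To 3 decimal places, D = 0.130.

0.130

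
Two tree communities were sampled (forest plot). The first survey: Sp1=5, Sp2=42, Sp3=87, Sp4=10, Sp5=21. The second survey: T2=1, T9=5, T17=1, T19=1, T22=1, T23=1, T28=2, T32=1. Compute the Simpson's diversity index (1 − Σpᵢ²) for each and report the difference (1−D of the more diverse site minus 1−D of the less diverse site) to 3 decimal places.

The first survey: N=165, proportions 0.030303, 0.254545, 0.527273, 0.060606, 0.127273, giving 1−D = 0.636400 (working shown to 6 dp, full precision carried).
The second survey: N=13, proportions 0.076923, 0.384615, 0.076923, 0.076923, 0.076923, 0.076923, 0.153846, 0.076923, giving 1−D = 0.792899.
Difference = |0.636400 − 0.792899| = 0.156499, i.e. 0.156 to 3 decimal places.

0.156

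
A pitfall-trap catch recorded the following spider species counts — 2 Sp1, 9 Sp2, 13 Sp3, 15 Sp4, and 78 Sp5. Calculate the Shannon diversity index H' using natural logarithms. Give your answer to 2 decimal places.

Total N = 2+9+13+15+78 = 117, so the proportions are 0.0171, 0.0769, 0.1111, 0.1282, 0.6667 (working shown to 4 dp, full precision carried).
Each pᵢ ln pᵢ term: 0.0171×(-4.0690)=-0.0696, 0.0769×(-2.5649)=-0.1973, 0.1111×(-2.1972)=-0.2441, 0.1282×(-2.0541)=-0.2633, 0.6667×(-0.4055)=-0.2703.
Sum = -1.0447, so H' = 1.04.

1.04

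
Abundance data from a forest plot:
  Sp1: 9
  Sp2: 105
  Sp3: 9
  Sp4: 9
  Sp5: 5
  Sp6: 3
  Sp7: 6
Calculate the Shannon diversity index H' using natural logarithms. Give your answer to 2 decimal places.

Total N = 9+105+9+9+5+3+6 = 146, so the proportions are 0.0616, 0.7192, 0.0616, 0.0616, 0.0342, 0.0205, 0.0411 (working shown to 4 dp, full precision carried).
Each pᵢ ln pᵢ term: 0.0616×(-2.7864)=-0.1718, 0.7192×(-0.3296)=-0.2371, 0.0616×(-2.7864)=-0.1718, 0.0616×(-2.7864)=-0.1718, 0.0342×(-3.3742)=-0.1156, 0.0205×(-3.8850)=-0.0798, 0.0411×(-3.1918)=-0.1312.
Sum = -1.0789, so H' = 1.08.

1.08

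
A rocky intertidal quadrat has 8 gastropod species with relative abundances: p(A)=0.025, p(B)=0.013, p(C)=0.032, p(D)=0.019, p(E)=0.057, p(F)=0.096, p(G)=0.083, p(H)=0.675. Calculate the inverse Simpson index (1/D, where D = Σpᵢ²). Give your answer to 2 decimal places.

2.10

D = 0.025² + 0.013² + 0.032² + 0.019² + 0.057² + 0.096² + 0.083² + 0.675² = 0.00063 + 0.00017 + 0.00102 + 0.00036 + 0.00325 + 0.00922 + 0.00689 + 0.45563 = 0.47716 (working shown to 5 dp, full precision carried).
So 1/D = 2.0957, i.e. 2.10 to 2 decimal places.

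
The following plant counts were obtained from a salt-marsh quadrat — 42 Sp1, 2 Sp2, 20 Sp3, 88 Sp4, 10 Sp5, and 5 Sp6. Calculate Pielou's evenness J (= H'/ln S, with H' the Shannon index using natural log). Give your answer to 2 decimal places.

0.71

Total N = 42+2+20+88+10+5 = 167, so the proportions are 0.2515, 0.012, 0.1198, 0.5269, 0.0599, 0.0299 (working shown to 4 dp, full precision carried).
H' = −Σ pᵢ ln pᵢ = −((-0.3471) + (-0.0530) + (-0.2542) + (-0.3376) + (-0.1686) + (-0.1050)) = 1.2655.
With S = 6 species, ln S = 1.7918, so J = 1.2655/1.7918 = 0.7063, i.e. 0.71 to 2 decimal places.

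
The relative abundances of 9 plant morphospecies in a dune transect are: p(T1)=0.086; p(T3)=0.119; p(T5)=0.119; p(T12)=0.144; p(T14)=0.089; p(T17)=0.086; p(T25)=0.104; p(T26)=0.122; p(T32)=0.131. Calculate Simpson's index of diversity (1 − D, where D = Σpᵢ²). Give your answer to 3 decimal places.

D = 0.086² + 0.119² + 0.119² + 0.144² + 0.089² + 0.086² + 0.104² + 0.122² + 0.131² = 0.00740 + 0.01416 + 0.01416 + 0.02074 + 0.00792 + 0.00740 + 0.01082 + 0.01488 + 0.01716 = 0.11463 (working shown to 5 dp, full precision carried).
So 1 − D = 0.88537, i.e. 0.885 to 3 decimal places.

0.885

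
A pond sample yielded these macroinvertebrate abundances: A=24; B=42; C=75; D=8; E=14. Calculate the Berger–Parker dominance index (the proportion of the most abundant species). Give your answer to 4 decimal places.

Total N = 24+42+75+8+14 = 163, so the proportions are 0.147239, 0.257669, 0.460123, 0.04908, 0.08589 (working shown to 6 dp, full precision carried).
The largest proportion is 0.460123, i.e. d = 0.4601 to 4 decimal places.

0.4601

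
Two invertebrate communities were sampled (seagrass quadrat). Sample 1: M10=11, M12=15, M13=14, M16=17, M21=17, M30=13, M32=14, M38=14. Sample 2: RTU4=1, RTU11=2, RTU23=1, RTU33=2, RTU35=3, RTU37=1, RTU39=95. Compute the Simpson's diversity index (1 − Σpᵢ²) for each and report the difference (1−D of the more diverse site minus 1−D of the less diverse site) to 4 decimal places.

0.6933

Sample 1: N=115, proportions 0.095652, 0.130435, 0.121739, 0.147826, 0.147826, 0.113043, 0.121739, 0.121739, giving 1−D = 0.872892 (working shown to 6 dp, full precision carried).
Sample 2: N=105, proportions 0.009524, 0.019048, 0.009524, 0.019048, 0.028571, 0.009524, 0.904762, giving 1−D = 0.179592.
Difference = |0.872892 − 0.179592| = 0.693300, i.e. 0.6933 to 4 decimal places.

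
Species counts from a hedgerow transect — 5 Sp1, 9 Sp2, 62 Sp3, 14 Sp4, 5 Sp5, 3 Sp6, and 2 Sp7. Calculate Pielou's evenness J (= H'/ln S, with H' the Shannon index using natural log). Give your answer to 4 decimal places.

Total N = 5+9+62+14+5+3+2 = 100, so the proportions are 0.05, 0.09, 0.62, 0.14, 0.05, 0.03, 0.02 (working shown to 6 dp, full precision carried).
H' = −Σ pᵢ ln pᵢ = −((-0.149787) + (-0.216715) + (-0.296382) + (-0.275256) + (-0.149787) + (-0.105197) + (-0.078240)) = 1.271364.
With S = 7 species, ln S = 1.945910, so J = 1.271364/1.945910 = 0.653352, i.e. 0.6534 to 4 decimal places.

0.6534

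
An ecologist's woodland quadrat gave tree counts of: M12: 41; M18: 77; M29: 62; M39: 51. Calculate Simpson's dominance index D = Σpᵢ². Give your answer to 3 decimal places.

Total N = 41+77+62+51 = 231, so the proportions are 0.17749, 0.33333, 0.2684, 0.22078 (working shown to 5 dp, full precision carried).
D = 0.17749² + 0.33333² + 0.2684² + 0.22078² = 0.03150 + 0.11111 + 0.07204 + 0.04874 = 0.26339.
To 3 decimal places, D = 0.263.

0.263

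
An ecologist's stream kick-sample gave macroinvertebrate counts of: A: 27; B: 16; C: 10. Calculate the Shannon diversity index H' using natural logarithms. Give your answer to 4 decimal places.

1.0198

Total N = 27+16+10 = 53, so the proportions are 0.509434, 0.301887, 0.188679 (working shown to 6 dp, full precision carried).
Each pᵢ ln pᵢ term: 0.509434×(-0.674455)=-0.343590, 0.301887×(-1.197703)=-0.361571, 0.188679×(-1.667707)=-0.314662.
Sum = -1.019823, so H' = 1.0198.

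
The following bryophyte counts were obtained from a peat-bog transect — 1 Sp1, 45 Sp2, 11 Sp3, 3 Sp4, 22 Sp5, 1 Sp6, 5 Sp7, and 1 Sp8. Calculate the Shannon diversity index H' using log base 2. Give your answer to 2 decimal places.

1.99

Total N = 1+45+11+3+22+1+5+1 = 89, so the proportions are 0.0112, 0.5056, 0.1236, 0.0337, 0.2472, 0.0112, 0.0562, 0.0112 (working shown to 4 dp, full precision carried).
Each pᵢ log₂ pᵢ term: 0.0112×(-6.4757)=-0.0728, 0.5056×(-0.9839)=-0.4975, 0.1236×(-3.0163)=-0.3728, 0.0337×(-4.8908)=-0.1649, 0.2472×(-2.0163)=-0.4984, 0.0112×(-6.4757)=-0.0728, 0.0562×(-4.1538)=-0.2334, 0.0112×(-6.4757)=-0.0728.
Sum = -1.9852, so H' = 1.99.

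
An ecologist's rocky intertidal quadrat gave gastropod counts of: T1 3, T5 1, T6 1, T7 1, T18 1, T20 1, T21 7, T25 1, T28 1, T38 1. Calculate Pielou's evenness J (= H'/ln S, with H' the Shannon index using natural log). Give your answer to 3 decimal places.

Total N = 3+1+1+1+1+1+7+1+1+1 = 18, so the proportions are 0.16667, 0.05556, 0.05556, 0.05556, 0.05556, 0.05556, 0.38889, 0.05556, 0.05556, 0.05556 (working shown to 5 dp, full precision carried).
H' = −Σ pᵢ ln pᵢ = −((-0.29863) + (-0.16058) + (-0.16058) + (-0.16058) + (-0.16058) + (-0.16058) + (-0.36729) + (-0.16058) + (-0.16058) + (-0.16058)) = 1.95053.
With S = 10 species, ln S = 2.30259, so J = 1.95053/2.30259 = 0.84710, i.e. 0.847 to 3 decimal places.

0.847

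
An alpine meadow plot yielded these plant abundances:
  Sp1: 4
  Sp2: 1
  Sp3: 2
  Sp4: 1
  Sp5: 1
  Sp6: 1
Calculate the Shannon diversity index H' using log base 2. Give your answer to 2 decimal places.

2.32

Total N = 4+1+2+1+1+1 = 10, so the proportions are 0.4, 0.1, 0.2, 0.1, 0.1, 0.1 (working shown to 4 dp, full precision carried).
Each pᵢ log₂ pᵢ term: 0.4×(-1.3219)=-0.5288, 0.1×(-3.3219)=-0.3322, 0.2×(-2.3219)=-0.4644, 0.1×(-3.3219)=-0.3322, 0.1×(-3.3219)=-0.3322, 0.1×(-3.3219)=-0.3322.
Sum = -2.3219, so H' = 2.32.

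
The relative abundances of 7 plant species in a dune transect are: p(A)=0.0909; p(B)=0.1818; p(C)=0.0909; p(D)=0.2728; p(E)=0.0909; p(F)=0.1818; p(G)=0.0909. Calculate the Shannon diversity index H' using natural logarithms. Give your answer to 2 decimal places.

1.85

Each pᵢ ln pᵢ term (working shown to 4 dp, full precision carried): 0.0909×(-2.3980)=-0.2180, 0.1818×(-1.7048)=-0.3099, 0.0909×(-2.3980)=-0.2180, 0.2728×(-1.2990)=-0.3544, 0.0909×(-2.3980)=-0.2180, 0.1818×(-1.7048)=-0.3099, 0.0909×(-2.3980)=-0.2180.
Sum = -1.8462, so H' = 1.85.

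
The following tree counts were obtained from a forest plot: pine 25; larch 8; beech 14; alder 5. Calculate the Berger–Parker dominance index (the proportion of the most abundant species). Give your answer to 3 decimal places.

0.481

Total N = 25+8+14+5 = 52, so the proportions are 0.48077, 0.15385, 0.26923, 0.09615 (working shown to 5 dp, full precision carried).
The largest proportion is 0.48077, i.e. d = 0.481 to 3 decimal places.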